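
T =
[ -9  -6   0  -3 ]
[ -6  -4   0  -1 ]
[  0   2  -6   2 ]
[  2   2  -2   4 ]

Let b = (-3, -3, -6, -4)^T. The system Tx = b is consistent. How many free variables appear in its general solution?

1

Row reduce the augmented matrix [T | b].
R2 ← R2 − (2/3)·R1: [0, 0, 0, 1, -1]
R4 ← R4 + (2/9)·R1: [0, 2/3, -2, 10/3, -14/3]
Swap R2 ↔ R3
R4 ← R4 − (1/3)·R2: [0, 0, 0, 8/3, -8/3]
R4 ← R4 − (8/3)·R3: [0, 0, 0, 0, 0]
The echelon form has 3 nonzero rows, and every pivot lies in the first 4 columns, so rank(T) = rank([T|b]) = 3.
The system is consistent.
Free variables = (unknowns) − (rank) = 4 − 3 = 1.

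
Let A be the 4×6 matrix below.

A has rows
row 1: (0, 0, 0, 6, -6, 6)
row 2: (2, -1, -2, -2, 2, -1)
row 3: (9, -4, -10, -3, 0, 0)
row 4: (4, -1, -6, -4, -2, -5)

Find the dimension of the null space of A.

3

Row reduce to echelon form.
Swap R1 ↔ R2
R3 ← R3 − (9/2)·R1: [0, 1/2, -1, 6, -9, 9/2]
R4 ← R4 − (2)·R1: [0, 1, -2, 0, -6, -3]
Swap R2 ↔ R3
R4 ← R4 − (2)·R2: [0, 0, 0, -12, 12, -12]
R4 ← R4 + (2)·R3: [0, 0, 0, 0, 0, 0]
3 nonzero rows, so rank(A) = 3.
A has 6 columns; by rank–nullity, nullity = 6 − 3 = 3.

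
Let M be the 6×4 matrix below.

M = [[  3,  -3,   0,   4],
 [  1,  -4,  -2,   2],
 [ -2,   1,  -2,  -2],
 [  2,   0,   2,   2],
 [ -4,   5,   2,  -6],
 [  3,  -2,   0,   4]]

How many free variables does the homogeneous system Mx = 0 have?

Row reduce to echelon form.
R2 ← R2 − (1/3)·R1: [0, -3, -2, 2/3]
R3 ← R3 + (2/3)·R1: [0, -1, -2, 2/3]
R4 ← R4 − (2/3)·R1: [0, 2, 2, -2/3]
R5 ← R5 + (4/3)·R1: [0, 1, 2, -2/3]
R6 ← R6 − R1: [0, 1, 0, 0]
R3 ← R3 − (1/3)·R2: [0, 0, -4/3, 4/9]
R4 ← R4 + (2/3)·R2: [0, 0, 2/3, -2/9]
R5 ← R5 + (1/3)·R2: [0, 0, 4/3, -4/9]
R6 ← R6 + (1/3)·R2: [0, 0, -2/3, 2/9]
R4 ← R4 + (1/2)·R3: [0, 0, 0, 0]
R5 ← R5 + R3: [0, 0, 0, 0]
R6 ← R6 − (1/2)·R3: [0, 0, 0, 0]
3 nonzero rows, so rank(M) = 3.
M has 4 columns; by rank–nullity, nullity = 4 − 3 = 1.

1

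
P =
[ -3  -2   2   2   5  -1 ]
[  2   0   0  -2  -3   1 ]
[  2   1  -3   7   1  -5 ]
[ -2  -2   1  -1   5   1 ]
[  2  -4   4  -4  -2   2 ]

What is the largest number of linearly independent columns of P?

4

Row reduce to echelon form.
R2 ← R2 + (2/3)·R1: [0, -4/3, 4/3, -2/3, 1/3, 1/3]
R3 ← R3 + (2/3)·R1: [0, -1/3, -5/3, 25/3, 13/3, -17/3]
R4 ← R4 − (2/3)·R1: [0, -2/3, -1/3, -7/3, 5/3, 5/3]
R5 ← R5 + (2/3)·R1: [0, -16/3, 16/3, -8/3, 4/3, 4/3]
R3 ← R3 − (1/4)·R2: [0, 0, -2, 17/2, 17/4, -23/4]
R4 ← R4 − (1/2)·R2: [0, 0, -1, -2, 3/2, 3/2]
R5 ← R5 − (4)·R2: [0, 0, 0, 0, 0, 0]
R4 ← R4 − (1/2)·R3: [0, 0, 0, -25/4, -5/8, 35/8]
Echelon form has 4 nonzero rows, so rank(P) = 4.
The rank gives the maximum number of linearly independent columns: 4.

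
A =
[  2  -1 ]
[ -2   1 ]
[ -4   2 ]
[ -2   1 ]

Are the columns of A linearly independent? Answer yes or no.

Row reduce A to echelon form.
R2 ← R2 + R1: [0, 0]
R3 ← R3 + (2)·R1: [0, 0]
R4 ← R4 + R1: [0, 0]
1 pivot among 2 columns.
Only 1 < 2 pivot columns, so the columns are linearly dependent.

no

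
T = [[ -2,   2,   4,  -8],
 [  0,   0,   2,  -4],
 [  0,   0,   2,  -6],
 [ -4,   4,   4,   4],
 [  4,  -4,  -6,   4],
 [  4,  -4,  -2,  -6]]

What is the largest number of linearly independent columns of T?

3

Row reduce to echelon form.
R4 ← R4 − (2)·R1: [0, 0, -4, 20]
R5 ← R5 + (2)·R1: [0, 0, 2, -12]
R6 ← R6 + (2)·R1: [0, 0, 6, -22]
R3 ← R3 − R2: [0, 0, 0, -2]
R4 ← R4 + (2)·R2: [0, 0, 0, 12]
R5 ← R5 − R2: [0, 0, 0, -8]
R6 ← R6 − (3)·R2: [0, 0, 0, -10]
R4 ← R4 + (6)·R3: [0, 0, 0, 0]
R5 ← R5 − (4)·R3: [0, 0, 0, 0]
R6 ← R6 − (5)·R3: [0, 0, 0, 0]
Echelon form has 3 nonzero rows, so rank(T) = 3.
The rank gives the maximum number of linearly independent columns: 3.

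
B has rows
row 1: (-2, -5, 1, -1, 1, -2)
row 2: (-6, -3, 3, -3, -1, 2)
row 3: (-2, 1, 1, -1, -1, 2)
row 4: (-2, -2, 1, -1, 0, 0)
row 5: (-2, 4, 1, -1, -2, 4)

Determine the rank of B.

2

Row reduce to echelon form.
R2 ← R2 − (3)·R1: [0, 12, 0, 0, -4, 8]
R3 ← R3 − R1: [0, 6, 0, 0, -2, 4]
R4 ← R4 − R1: [0, 3, 0, 0, -1, 2]
R5 ← R5 − R1: [0, 9, 0, 0, -3, 6]
R3 ← R3 − (1/2)·R2: [0, 0, 0, 0, 0, 0]
R4 ← R4 − (1/4)·R2: [0, 0, 0, 0, 0, 0]
R5 ← R5 − (3/4)·R2: [0, 0, 0, 0, 0, 0]
Echelon form has 2 nonzero rows, so rank(B) = 2.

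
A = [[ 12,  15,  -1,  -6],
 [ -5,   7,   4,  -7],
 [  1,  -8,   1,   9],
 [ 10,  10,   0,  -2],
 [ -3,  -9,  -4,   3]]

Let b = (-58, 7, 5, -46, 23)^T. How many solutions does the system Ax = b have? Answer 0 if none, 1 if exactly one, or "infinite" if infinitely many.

Row reduce the augmented matrix [A | b].
R2 ← R2 + (5/12)·R1: [0, 53/4, 43/12, -19/2, -103/6]
R3 ← R3 − (1/12)·R1: [0, -37/4, 13/12, 19/2, 59/6]
R4 ← R4 − (5/6)·R1: [0, -5/2, 5/6, 3, 7/3]
R5 ← R5 + (1/4)·R1: [0, -21/4, -17/4, 3/2, 17/2]
R3 ← R3 + (37/53)·R2: [0, 0, 190/53, 152/53, -114/53]
R4 ← R4 + (10/53)·R2: [0, 0, 80/53, 64/53, -48/53]
R5 ← R5 + (21/53)·R2: [0, 0, -150/53, -120/53, 90/53]
R4 ← R4 − (8/19)·R3: [0, 0, 0, 0, 0]
R5 ← R5 + (15/19)·R3: [0, 0, 0, 0, 0]
The echelon form has 3 nonzero rows, and every pivot lies in the first 4 columns, so rank(A) = rank([A|b]) = 3.
The system is consistent.
rank = 3 < 4 unknowns, so there are infinitely many solutions.

infinite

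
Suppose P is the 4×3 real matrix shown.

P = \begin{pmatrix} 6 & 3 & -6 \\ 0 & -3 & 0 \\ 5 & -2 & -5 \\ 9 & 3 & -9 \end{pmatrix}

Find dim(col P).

Row reduce to echelon form.
R3 ← R3 − (5/6)·R1: [0, -9/2, 0]
R4 ← R4 − (3/2)·R1: [0, -3/2, 0]
R3 ← R3 − (3/2)·R2: [0, 0, 0]
R4 ← R4 − (1/2)·R2: [0, 0, 0]
Echelon form has 2 nonzero rows, so rank(P) = 2.
The column space has dimension equal to the rank: 2.

2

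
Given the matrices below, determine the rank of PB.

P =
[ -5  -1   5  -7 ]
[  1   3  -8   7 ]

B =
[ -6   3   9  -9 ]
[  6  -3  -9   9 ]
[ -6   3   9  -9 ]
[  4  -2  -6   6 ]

1

First compute PB:
[[-34,  17,  51, -51],
 [ 88, -44, -132, 132]]
Now row reduce the product.
R2 ← R2 + (44/17)·R1: [0, 0, 0, 0]
1 nonzero row, so rank(PB) = 1.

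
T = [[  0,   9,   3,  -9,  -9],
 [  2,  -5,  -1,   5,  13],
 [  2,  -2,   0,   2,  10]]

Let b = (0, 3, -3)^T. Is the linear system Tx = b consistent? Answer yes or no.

no

Row reduce the augmented matrix [T | b].
Swap R1 ↔ R2
R3 ← R3 − R1: [0, 3, 1, -3, -3, -6]
R3 ← R3 − (1/3)·R2: [0, 0, 0, 0, 0, -6]
The echelon form has 3 nonzero rows; the last pivot sits in the augmented column, so rank(T) = 2 but rank([T|b]) = 3.
Since the ranks differ, the system is inconsistent.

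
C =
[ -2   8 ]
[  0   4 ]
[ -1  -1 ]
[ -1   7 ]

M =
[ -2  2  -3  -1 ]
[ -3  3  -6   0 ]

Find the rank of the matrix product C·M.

First compute CM:
[[-20,  20, -42,   2],
 [-12,  12, -24,   0],
 [  5,  -5,   9,   1],
 [-19,  19, -39,   1]]
Now row reduce the product.
R2 ← R2 − (3/5)·R1: [0, 0, 6/5, -6/5]
R3 ← R3 + (1/4)·R1: [0, 0, -3/2, 3/2]
R4 ← R4 − (19/20)·R1: [0, 0, 9/10, -9/10]
R3 ← R3 + (5/4)·R2: [0, 0, 0, 0]
R4 ← R4 − (3/4)·R2: [0, 0, 0, 0]
2 nonzero rows, so rank(CM) = 2.

2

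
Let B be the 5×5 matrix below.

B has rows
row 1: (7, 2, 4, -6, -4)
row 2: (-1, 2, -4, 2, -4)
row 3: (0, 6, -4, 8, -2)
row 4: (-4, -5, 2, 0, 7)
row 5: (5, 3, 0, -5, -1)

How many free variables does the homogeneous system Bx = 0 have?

1

Row reduce to echelon form.
R2 ← R2 + (1/7)·R1: [0, 16/7, -24/7, 8/7, -32/7]
R4 ← R4 + (4/7)·R1: [0, -27/7, 30/7, -24/7, 33/7]
R5 ← R5 − (5/7)·R1: [0, 11/7, -20/7, -5/7, 13/7]
R3 ← R3 − (21/8)·R2: [0, 0, 5, 5, 10]
R4 ← R4 + (27/16)·R2: [0, 0, -3/2, -3/2, -3]
R5 ← R5 − (11/16)·R2: [0, 0, -1/2, -3/2, 5]
R4 ← R4 + (3/10)·R3: [0, 0, 0, 0, 0]
R5 ← R5 + (1/10)·R3: [0, 0, 0, -1, 6]
Swap R4 ↔ R5
4 nonzero rows, so rank(B) = 4.
B has 5 columns; by rank–nullity, nullity = 5 − 4 = 1.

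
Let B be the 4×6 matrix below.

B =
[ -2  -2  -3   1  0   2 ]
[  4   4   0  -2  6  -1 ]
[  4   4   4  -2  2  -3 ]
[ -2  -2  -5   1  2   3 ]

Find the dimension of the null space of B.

Row reduce to echelon form.
R2 ← R2 + (2)·R1: [0, 0, -6, 0, 6, 3]
R3 ← R3 + (2)·R1: [0, 0, -2, 0, 2, 1]
R4 ← R4 − R1: [0, 0, -2, 0, 2, 1]
R3 ← R3 − (1/3)·R2: [0, 0, 0, 0, 0, 0]
R4 ← R4 − (1/3)·R2: [0, 0, 0, 0, 0, 0]
2 nonzero rows, so rank(B) = 2.
B has 6 columns; by rank–nullity, nullity = 6 − 2 = 4.

4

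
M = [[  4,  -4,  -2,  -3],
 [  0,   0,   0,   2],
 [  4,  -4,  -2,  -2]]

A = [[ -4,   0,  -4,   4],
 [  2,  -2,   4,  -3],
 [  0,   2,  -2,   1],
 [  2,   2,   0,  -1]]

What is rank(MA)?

First compute MA:
[[-30,  -2, -28,  29],
 [  4,   4,   0,  -2],
 [-28,   0, -28,  28]]
Now row reduce the product.
R2 ← R2 + (2/15)·R1: [0, 56/15, -56/15, 28/15]
R3 ← R3 − (14/15)·R1: [0, 28/15, -28/15, 14/15]
R3 ← R3 − (1/2)·R2: [0, 0, 0, 0]
2 nonzero rows, so rank(MA) = 2.

2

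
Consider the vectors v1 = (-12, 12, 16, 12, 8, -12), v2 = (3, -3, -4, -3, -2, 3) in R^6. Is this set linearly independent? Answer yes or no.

no

Form the matrix with these vectors as rows and row reduce.
R2 ← R2 + (1/4)·R1: [0, 0, 0, 0, 0, 0]
1 nonzero row, so the 2 vectors span a space of dimension 1.
Since 1 < 2, the vectors are linearly dependent.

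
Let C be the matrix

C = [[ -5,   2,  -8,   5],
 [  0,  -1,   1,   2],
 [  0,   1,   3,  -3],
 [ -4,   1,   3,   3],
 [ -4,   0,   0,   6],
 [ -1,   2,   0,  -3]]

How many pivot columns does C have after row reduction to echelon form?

3

Row reduce to echelon form.
R4 ← R4 − (4/5)·R1: [0, -3/5, 47/5, -1]
R5 ← R5 − (4/5)·R1: [0, -8/5, 32/5, 2]
R6 ← R6 − (1/5)·R1: [0, 8/5, 8/5, -4]
R3 ← R3 + R2: [0, 0, 4, -1]
R4 ← R4 − (3/5)·R2: [0, 0, 44/5, -11/5]
R5 ← R5 − (8/5)·R2: [0, 0, 24/5, -6/5]
R6 ← R6 + (8/5)·R2: [0, 0, 16/5, -4/5]
R4 ← R4 − (11/5)·R3: [0, 0, 0, 0]
R5 ← R5 − (6/5)·R3: [0, 0, 0, 0]
R6 ← R6 − (4/5)·R3: [0, 0, 0, 0]
Echelon form has 3 nonzero rows, so rank(C) = 3.
Each nonzero row contributes one pivot column: 3 pivot columns.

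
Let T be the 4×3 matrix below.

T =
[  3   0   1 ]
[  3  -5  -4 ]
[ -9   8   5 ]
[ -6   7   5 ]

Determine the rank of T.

Row reduce to echelon form.
R2 ← R2 − R1: [0, -5, -5]
R3 ← R3 + (3)·R1: [0, 8, 8]
R4 ← R4 + (2)·R1: [0, 7, 7]
R3 ← R3 + (8/5)·R2: [0, 0, 0]
R4 ← R4 + (7/5)·R2: [0, 0, 0]
Echelon form has 2 nonzero rows, so rank(T) = 2.

2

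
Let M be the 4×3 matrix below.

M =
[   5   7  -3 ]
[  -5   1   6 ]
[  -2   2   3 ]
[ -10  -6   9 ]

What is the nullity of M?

Row reduce to echelon form.
R2 ← R2 + R1: [0, 8, 3]
R3 ← R3 + (2/5)·R1: [0, 24/5, 9/5]
R4 ← R4 + (2)·R1: [0, 8, 3]
R3 ← R3 − (3/5)·R2: [0, 0, 0]
R4 ← R4 − R2: [0, 0, 0]
2 nonzero rows, so rank(M) = 2.
M has 3 columns; by rank–nullity, nullity = 3 − 2 = 1.

1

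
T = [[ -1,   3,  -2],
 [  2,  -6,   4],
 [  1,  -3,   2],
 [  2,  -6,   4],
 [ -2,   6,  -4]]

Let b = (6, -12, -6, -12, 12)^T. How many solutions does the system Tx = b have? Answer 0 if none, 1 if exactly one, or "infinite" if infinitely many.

infinite

Row reduce the augmented matrix [T | b].
R2 ← R2 + (2)·R1: [0, 0, 0, 0]
R3 ← R3 + R1: [0, 0, 0, 0]
R4 ← R4 + (2)·R1: [0, 0, 0, 0]
R5 ← R5 − (2)·R1: [0, 0, 0, 0]
The echelon form has 1 nonzero rows, and every pivot lies in the first 3 columns, so rank(T) = rank([T|b]) = 1.
The system is consistent.
rank = 1 < 3 unknowns, so there are infinitely many solutions.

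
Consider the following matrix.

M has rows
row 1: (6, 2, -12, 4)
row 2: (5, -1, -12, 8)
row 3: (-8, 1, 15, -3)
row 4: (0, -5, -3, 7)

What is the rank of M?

Row reduce to echelon form.
R2 ← R2 − (5/6)·R1: [0, -8/3, -2, 14/3]
R3 ← R3 + (4/3)·R1: [0, 11/3, -1, 7/3]
R3 ← R3 + (11/8)·R2: [0, 0, -15/4, 35/4]
R4 ← R4 − (15/8)·R2: [0, 0, 3/4, -7/4]
R4 ← R4 + (1/5)·R3: [0, 0, 0, 0]
Echelon form has 3 nonzero rows, so rank(M) = 3.

3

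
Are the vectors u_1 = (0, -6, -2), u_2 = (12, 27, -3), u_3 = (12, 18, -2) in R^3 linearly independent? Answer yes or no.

Form the matrix with these vectors as rows and row reduce.
Swap R1 ↔ R2
R3 ← R3 − R1: [0, -9, 1]
R3 ← R3 − (3/2)·R2: [0, 0, 4]
3 nonzero rows, so the 3 vectors span a space of dimension 3.
Since 3 = 3, the vectors are linearly independent.

yes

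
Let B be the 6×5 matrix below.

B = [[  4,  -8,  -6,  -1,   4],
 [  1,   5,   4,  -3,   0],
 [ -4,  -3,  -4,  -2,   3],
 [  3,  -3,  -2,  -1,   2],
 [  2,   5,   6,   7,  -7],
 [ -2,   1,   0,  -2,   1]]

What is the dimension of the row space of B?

Row reduce to echelon form.
R2 ← R2 − (1/4)·R1: [0, 7, 11/2, -11/4, -1]
R3 ← R3 + R1: [0, -11, -10, -3, 7]
R4 ← R4 − (3/4)·R1: [0, 3, 5/2, -1/4, -1]
R5 ← R5 − (1/2)·R1: [0, 9, 9, 15/2, -9]
R6 ← R6 + (1/2)·R1: [0, -3, -3, -5/2, 3]
R3 ← R3 + (11/7)·R2: [0, 0, -19/14, -205/28, 38/7]
R4 ← R4 − (3/7)·R2: [0, 0, 1/7, 13/14, -4/7]
R5 ← R5 − (9/7)·R2: [0, 0, 27/14, 309/28, -54/7]
R6 ← R6 + (3/7)·R2: [0, 0, -9/14, -103/28, 18/7]
R4 ← R4 + (2/19)·R3: [0, 0, 0, 3/19, 0]
R5 ← R5 + (27/19)·R3: [0, 0, 0, 12/19, 0]
R6 ← R6 − (9/19)·R3: [0, 0, 0, -4/19, 0]
R5 ← R5 − (4)·R4: [0, 0, 0, 0, 0]
R6 ← R6 + (4/3)·R4: [0, 0, 0, 0, 0]
Echelon form has 4 nonzero rows, so rank(B) = 4.
The row space has dimension equal to the rank: 4.

4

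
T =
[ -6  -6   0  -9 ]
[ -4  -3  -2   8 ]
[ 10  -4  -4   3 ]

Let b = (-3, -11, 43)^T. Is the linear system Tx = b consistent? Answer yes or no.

Row reduce the augmented matrix [T | b].
R2 ← R2 − (2/3)·R1: [0, 1, -2, 14, -9]
R3 ← R3 + (5/3)·R1: [0, -14, -4, -12, 38]
R3 ← R3 + (14)·R2: [0, 0, -32, 184, -88]
The echelon form has 3 nonzero rows, and every pivot lies in the first 4 columns, so rank(T) = rank([T|b]) = 3.
The system is consistent.

yes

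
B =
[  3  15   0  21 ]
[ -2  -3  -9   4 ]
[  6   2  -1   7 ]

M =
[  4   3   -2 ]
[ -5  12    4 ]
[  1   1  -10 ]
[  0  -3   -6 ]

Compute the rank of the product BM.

First compute BM:
[[-63, 126, -72],
 [ -2, -63,  58],
 [ 13,  20, -36]]
Now row reduce the product.
R2 ← R2 − (2/63)·R1: [0, -67, 422/7]
R3 ← R3 + (13/63)·R1: [0, 46, -356/7]
R3 ← R3 + (46/67)·R2: [0, 0, -4440/469]
3 nonzero rows, so rank(BM) = 3.

3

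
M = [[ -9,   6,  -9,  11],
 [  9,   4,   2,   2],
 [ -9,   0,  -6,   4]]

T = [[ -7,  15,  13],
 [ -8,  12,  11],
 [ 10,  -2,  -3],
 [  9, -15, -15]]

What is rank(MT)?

First compute MT:
[[ 24, -210, -189],
 [-57, 149, 125],
 [ 39, -183, -159]]
Now row reduce the product.
R2 ← R2 + (19/8)·R1: [0, -1399/4, -2591/8]
R3 ← R3 − (13/8)·R1: [0, 633/4, 1185/8]
R3 ← R3 + (633/1399)·R2: [0, 0, 2214/1399]
3 nonzero rows, so rank(MT) = 3.

3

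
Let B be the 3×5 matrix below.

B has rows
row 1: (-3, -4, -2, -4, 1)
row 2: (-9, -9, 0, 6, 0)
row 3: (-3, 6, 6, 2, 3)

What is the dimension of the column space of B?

3

Row reduce to echelon form.
R2 ← R2 − (3)·R1: [0, 3, 6, 18, -3]
R3 ← R3 − R1: [0, 10, 8, 6, 2]
R3 ← R3 − (10/3)·R2: [0, 0, -12, -54, 12]
Echelon form has 3 nonzero rows, so rank(B) = 3.
The column space has dimension equal to the rank: 3.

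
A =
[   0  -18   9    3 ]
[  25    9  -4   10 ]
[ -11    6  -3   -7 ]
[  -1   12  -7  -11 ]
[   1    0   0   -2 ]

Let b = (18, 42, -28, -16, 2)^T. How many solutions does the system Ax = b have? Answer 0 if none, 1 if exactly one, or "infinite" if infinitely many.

Row reduce the augmented matrix [A | b].
Swap R1 ↔ R2
R3 ← R3 + (11/25)·R1: [0, 249/25, -119/25, -13/5, -238/25]
R4 ← R4 + (1/25)·R1: [0, 309/25, -179/25, -53/5, -358/25]
R5 ← R5 − (1/25)·R1: [0, -9/25, 4/25, -12/5, 8/25]
R3 ← R3 + (83/150)·R2: [0, 0, 11/50, -47/50, 11/25]
R4 ← R4 + (103/150)·R2: [0, 0, -49/50, -427/50, -49/25]
R5 ← R5 − (1/50)·R2: [0, 0, -1/50, -123/50, -1/25]
R4 ← R4 + (49/11)·R3: [0, 0, 0, -140/11, 0]
R5 ← R5 + (1/11)·R3: [0, 0, 0, -28/11, 0]
R5 ← R5 − (1/5)·R4: [0, 0, 0, 0, 0]
The echelon form has 4 nonzero rows, and every pivot lies in the first 4 columns, so rank(A) = rank([A|b]) = 4.
The system is consistent.
rank = 4 = number of unknowns, so the solution is unique.

1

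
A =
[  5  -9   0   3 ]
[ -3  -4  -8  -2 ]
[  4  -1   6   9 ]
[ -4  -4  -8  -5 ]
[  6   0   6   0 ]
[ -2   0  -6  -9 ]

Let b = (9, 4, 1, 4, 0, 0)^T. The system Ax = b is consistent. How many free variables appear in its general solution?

0

Row reduce the augmented matrix [A | b].
R2 ← R2 + (3/5)·R1: [0, -47/5, -8, -1/5, 47/5]
R3 ← R3 − (4/5)·R1: [0, 31/5, 6, 33/5, -31/5]
R4 ← R4 + (4/5)·R1: [0, -56/5, -8, -13/5, 56/5]
R5 ← R5 − (6/5)·R1: [0, 54/5, 6, -18/5, -54/5]
R6 ← R6 + (2/5)·R1: [0, -18/5, -6, -39/5, 18/5]
R3 ← R3 + (31/47)·R2: [0, 0, 34/47, 304/47, 0]
R4 ← R4 − (56/47)·R2: [0, 0, 72/47, -111/47, 0]
R5 ← R5 + (54/47)·R2: [0, 0, -150/47, -180/47, 0]
R6 ← R6 − (18/47)·R2: [0, 0, -138/47, -363/47, 0]
R4 ← R4 − (36/17)·R3: [0, 0, 0, -273/17, 0]
R5 ← R5 + (75/17)·R3: [0, 0, 0, 420/17, 0]
R6 ← R6 + (69/17)·R3: [0, 0, 0, 315/17, 0]
R5 ← R5 + (20/13)·R4: [0, 0, 0, 0, 0]
R6 ← R6 + (15/13)·R4: [0, 0, 0, 0, 0]
The echelon form has 4 nonzero rows, and every pivot lies in the first 4 columns, so rank(A) = rank([A|b]) = 4.
The system is consistent.
Free variables = (unknowns) − (rank) = 4 − 4 = 0.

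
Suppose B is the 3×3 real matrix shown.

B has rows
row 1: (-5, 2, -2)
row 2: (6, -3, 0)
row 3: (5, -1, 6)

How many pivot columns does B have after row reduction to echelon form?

2

Row reduce to echelon form.
R2 ← R2 + (6/5)·R1: [0, -3/5, -12/5]
R3 ← R3 + R1: [0, 1, 4]
R3 ← R3 + (5/3)·R2: [0, 0, 0]
Echelon form has 2 nonzero rows, so rank(B) = 2.
Each nonzero row contributes one pivot column: 2 pivot columns.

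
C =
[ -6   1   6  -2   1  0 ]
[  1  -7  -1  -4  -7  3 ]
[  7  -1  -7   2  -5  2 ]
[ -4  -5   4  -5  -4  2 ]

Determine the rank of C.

4

Row reduce to echelon form.
R2 ← R2 + (1/6)·R1: [0, -41/6, 0, -13/3, -41/6, 3]
R3 ← R3 + (7/6)·R1: [0, 1/6, 0, -1/3, -23/6, 2]
R4 ← R4 − (2/3)·R1: [0, -17/3, 0, -11/3, -14/3, 2]
R3 ← R3 + (1/41)·R2: [0, 0, 0, -18/41, -4, 85/41]
R4 ← R4 − (34/41)·R2: [0, 0, 0, -3/41, 1, -20/41]
R4 ← R4 − (1/6)·R3: [0, 0, 0, 0, 5/3, -5/6]
Echelon form has 4 nonzero rows, so rank(C) = 4.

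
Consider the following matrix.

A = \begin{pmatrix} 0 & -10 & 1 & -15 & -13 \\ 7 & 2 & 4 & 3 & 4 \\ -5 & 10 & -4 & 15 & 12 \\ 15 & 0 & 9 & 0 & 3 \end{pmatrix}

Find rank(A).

Row reduce to echelon form.
Swap R1 ↔ R2
R3 ← R3 + (5/7)·R1: [0, 80/7, -8/7, 120/7, 104/7]
R4 ← R4 − (15/7)·R1: [0, -30/7, 3/7, -45/7, -39/7]
R3 ← R3 + (8/7)·R2: [0, 0, 0, 0, 0]
R4 ← R4 − (3/7)·R2: [0, 0, 0, 0, 0]
Echelon form has 2 nonzero rows, so rank(A) = 2.

2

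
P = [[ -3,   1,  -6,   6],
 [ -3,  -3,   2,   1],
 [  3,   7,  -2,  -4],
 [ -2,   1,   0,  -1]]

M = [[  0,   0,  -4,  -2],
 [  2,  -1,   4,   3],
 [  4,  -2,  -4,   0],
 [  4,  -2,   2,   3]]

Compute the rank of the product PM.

2

First compute PM:
[[  2,  -1,  52,  27],
 [  6,  -3,  -6,   0],
 [-10,   5,  16,   3],
 [ -2,   1,  10,   4]]
Now row reduce the product.
R2 ← R2 − (3)·R1: [0, 0, -162, -81]
R3 ← R3 + (5)·R1: [0, 0, 276, 138]
R4 ← R4 + R1: [0, 0, 62, 31]
R3 ← R3 + (46/27)·R2: [0, 0, 0, 0]
R4 ← R4 + (31/81)·R2: [0, 0, 0, 0]
2 nonzero rows, so rank(PM) = 2.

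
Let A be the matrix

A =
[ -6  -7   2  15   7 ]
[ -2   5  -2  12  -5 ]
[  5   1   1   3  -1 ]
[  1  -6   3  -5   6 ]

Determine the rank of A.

4

Row reduce to echelon form.
R2 ← R2 − (1/3)·R1: [0, 22/3, -8/3, 7, -22/3]
R3 ← R3 + (5/6)·R1: [0, -29/6, 8/3, 31/2, 29/6]
R4 ← R4 + (1/6)·R1: [0, -43/6, 10/3, -5/2, 43/6]
R3 ← R3 + (29/44)·R2: [0, 0, 10/11, 885/44, 0]
R4 ← R4 + (43/44)·R2: [0, 0, 8/11, 191/44, 0]
R4 ← R4 − (4/5)·R3: [0, 0, 0, -47/4, 0]
Echelon form has 4 nonzero rows, so rank(A) = 4.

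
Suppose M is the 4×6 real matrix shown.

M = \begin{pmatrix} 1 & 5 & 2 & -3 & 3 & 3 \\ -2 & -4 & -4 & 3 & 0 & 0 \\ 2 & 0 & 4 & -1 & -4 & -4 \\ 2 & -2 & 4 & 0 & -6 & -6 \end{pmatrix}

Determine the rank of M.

Row reduce to echelon form.
R2 ← R2 + (2)·R1: [0, 6, 0, -3, 6, 6]
R3 ← R3 − (2)·R1: [0, -10, 0, 5, -10, -10]
R4 ← R4 − (2)·R1: [0, -12, 0, 6, -12, -12]
R3 ← R3 + (5/3)·R2: [0, 0, 0, 0, 0, 0]
R4 ← R4 + (2)·R2: [0, 0, 0, 0, 0, 0]
Echelon form has 2 nonzero rows, so rank(M) = 2.

2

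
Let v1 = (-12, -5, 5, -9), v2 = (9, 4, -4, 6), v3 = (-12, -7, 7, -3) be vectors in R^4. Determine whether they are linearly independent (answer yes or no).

no

Form the matrix with these vectors as rows and row reduce.
R2 ← R2 + (3/4)·R1: [0, 1/4, -1/4, -3/4]
R3 ← R3 − R1: [0, -2, 2, 6]
R3 ← R3 + (8)·R2: [0, 0, 0, 0]
2 nonzero rows, so the 3 vectors span a space of dimension 2.
Since 2 < 3, the vectors are linearly dependent.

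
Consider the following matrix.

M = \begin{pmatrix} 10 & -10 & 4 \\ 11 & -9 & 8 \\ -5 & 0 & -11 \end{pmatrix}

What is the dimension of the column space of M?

Row reduce to echelon form.
R2 ← R2 − (11/10)·R1: [0, 2, 18/5]
R3 ← R3 + (1/2)·R1: [0, -5, -9]
R3 ← R3 + (5/2)·R2: [0, 0, 0]
Echelon form has 2 nonzero rows, so rank(M) = 2.
The column space has dimension equal to the rank: 2.

2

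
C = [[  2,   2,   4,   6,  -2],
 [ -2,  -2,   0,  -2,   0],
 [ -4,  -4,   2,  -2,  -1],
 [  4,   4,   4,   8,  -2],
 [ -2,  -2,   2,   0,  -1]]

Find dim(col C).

Row reduce to echelon form.
R2 ← R2 + R1: [0, 0, 4, 4, -2]
R3 ← R3 + (2)·R1: [0, 0, 10, 10, -5]
R4 ← R4 − (2)·R1: [0, 0, -4, -4, 2]
R5 ← R5 + R1: [0, 0, 6, 6, -3]
R3 ← R3 − (5/2)·R2: [0, 0, 0, 0, 0]
R4 ← R4 + R2: [0, 0, 0, 0, 0]
R5 ← R5 − (3/2)·R2: [0, 0, 0, 0, 0]
Echelon form has 2 nonzero rows, so rank(C) = 2.
The column space has dimension equal to the rank: 2.

2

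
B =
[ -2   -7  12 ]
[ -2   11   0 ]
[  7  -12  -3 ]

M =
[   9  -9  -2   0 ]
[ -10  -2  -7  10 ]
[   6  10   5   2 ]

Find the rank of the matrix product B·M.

3

First compute BM:
[[124, 152, 113, -46],
 [-128,  -4, -73, 110],
 [165, -69,  55, -126]]
Now row reduce the product.
R2 ← R2 + (32/31)·R1: [0, 4740/31, 1353/31, 1938/31]
R3 ← R3 − (165/124)·R1: [0, -8409/31, -11825/124, -4017/62]
R3 ← R3 + (2803/1580)·R2: [0, 0, -7084/395, 18216/395]
3 nonzero rows, so rank(BM) = 3.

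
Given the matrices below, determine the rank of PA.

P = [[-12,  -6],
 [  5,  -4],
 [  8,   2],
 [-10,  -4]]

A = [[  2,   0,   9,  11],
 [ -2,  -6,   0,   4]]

2

First compute PA:
[[-12,  36, -108, -156],
 [ 18,  24,  45,  39],
 [ 12, -12,  72,  96],
 [-12,  24, -90, -126]]
Now row reduce the product.
R2 ← R2 + (3/2)·R1: [0, 78, -117, -195]
R3 ← R3 + R1: [0, 24, -36, -60]
R4 ← R4 − R1: [0, -12, 18, 30]
R3 ← R3 − (4/13)·R2: [0, 0, 0, 0]
R4 ← R4 + (2/13)·R2: [0, 0, 0, 0]
2 nonzero rows, so rank(PA) = 2.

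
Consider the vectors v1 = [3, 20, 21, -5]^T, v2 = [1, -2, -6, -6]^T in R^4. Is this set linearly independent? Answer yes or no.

yes

Form the matrix with these vectors as rows and row reduce.
R2 ← R2 − (1/3)·R1: [0, -26/3, -13, -13/3]
2 nonzero rows, so the 2 vectors span a space of dimension 2.
Since 2 = 2, the vectors are linearly independent.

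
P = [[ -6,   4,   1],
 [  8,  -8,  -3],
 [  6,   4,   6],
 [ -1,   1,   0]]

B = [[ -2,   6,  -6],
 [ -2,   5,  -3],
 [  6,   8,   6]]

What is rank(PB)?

First compute PB:
[[ 10,  -8,  30],
 [-18, -16, -42],
 [ 16, 104, -12],
 [  0,  -1,   3]]
Now row reduce the product.
R2 ← R2 + (9/5)·R1: [0, -152/5, 12]
R3 ← R3 − (8/5)·R1: [0, 584/5, -60]
R3 ← R3 + (73/19)·R2: [0, 0, -264/19]
R4 ← R4 − (5/152)·R2: [0, 0, 99/38]
R4 ← R4 + (3/16)·R3: [0, 0, 0]
3 nonzero rows, so rank(PB) = 3.

3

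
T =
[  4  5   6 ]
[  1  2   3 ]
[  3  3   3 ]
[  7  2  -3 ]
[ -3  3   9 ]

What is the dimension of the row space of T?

2

Row reduce to echelon form.
R2 ← R2 − (1/4)·R1: [0, 3/4, 3/2]
R3 ← R3 − (3/4)·R1: [0, -3/4, -3/2]
R4 ← R4 − (7/4)·R1: [0, -27/4, -27/2]
R5 ← R5 + (3/4)·R1: [0, 27/4, 27/2]
R3 ← R3 + R2: [0, 0, 0]
R4 ← R4 + (9)·R2: [0, 0, 0]
R5 ← R5 − (9)·R2: [0, 0, 0]
Echelon form has 2 nonzero rows, so rank(T) = 2.
The row space has dimension equal to the rank: 2.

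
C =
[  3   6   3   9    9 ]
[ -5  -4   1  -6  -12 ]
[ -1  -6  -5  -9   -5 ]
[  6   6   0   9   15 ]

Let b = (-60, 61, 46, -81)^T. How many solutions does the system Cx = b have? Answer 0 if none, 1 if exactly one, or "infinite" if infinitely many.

infinite

Row reduce the augmented matrix [C | b].
R2 ← R2 + (5/3)·R1: [0, 6, 6, 9, 3, -39]
R3 ← R3 + (1/3)·R1: [0, -4, -4, -6, -2, 26]
R4 ← R4 − (2)·R1: [0, -6, -6, -9, -3, 39]
R3 ← R3 + (2/3)·R2: [0, 0, 0, 0, 0, 0]
R4 ← R4 + R2: [0, 0, 0, 0, 0, 0]
The echelon form has 2 nonzero rows, and every pivot lies in the first 5 columns, so rank(C) = rank([C|b]) = 2.
The system is consistent.
rank = 2 < 5 unknowns, so there are infinitely many solutions.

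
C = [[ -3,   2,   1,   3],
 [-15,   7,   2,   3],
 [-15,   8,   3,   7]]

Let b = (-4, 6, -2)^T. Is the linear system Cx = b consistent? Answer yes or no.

Row reduce the augmented matrix [C | b].
R2 ← R2 − (5)·R1: [0, -3, -3, -12, 26]
R3 ← R3 − (5)·R1: [0, -2, -2, -8, 18]
R3 ← R3 − (2/3)·R2: [0, 0, 0, 0, 2/3]
The echelon form has 3 nonzero rows; the last pivot sits in the augmented column, so rank(C) = 2 but rank([C|b]) = 3.
Since the ranks differ, the system is inconsistent.

no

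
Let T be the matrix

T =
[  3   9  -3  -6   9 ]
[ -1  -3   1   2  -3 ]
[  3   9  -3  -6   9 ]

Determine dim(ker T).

4

Row reduce to echelon form.
R2 ← R2 + (1/3)·R1: [0, 0, 0, 0, 0]
R3 ← R3 − R1: [0, 0, 0, 0, 0]
1 nonzero row, so rank(T) = 1.
T has 5 columns; by rank–nullity, nullity = 5 − 1 = 4.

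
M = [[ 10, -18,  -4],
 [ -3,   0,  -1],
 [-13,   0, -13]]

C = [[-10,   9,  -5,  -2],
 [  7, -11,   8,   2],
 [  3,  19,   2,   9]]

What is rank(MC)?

3

First compute MC:
[[-238, 212, -202, -92],
 [ 27, -46,  13,  -3],
 [ 91, -364,  39, -91]]
Now row reduce the product.
R2 ← R2 + (27/238)·R1: [0, -2612/119, -1180/119, -1599/119]
R3 ← R3 + (13/34)·R1: [0, -4810/17, -650/17, -2145/17]
R3 ← R3 − (16835/1306)·R2: [0, 0, 58500/653, 61425/1306]
3 nonzero rows, so rank(MC) = 3.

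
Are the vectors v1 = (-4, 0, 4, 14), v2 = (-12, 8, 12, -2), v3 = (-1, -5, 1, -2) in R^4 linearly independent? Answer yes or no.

Form the matrix with these vectors as rows and row reduce.
R2 ← R2 − (3)·R1: [0, 8, 0, -44]
R3 ← R3 − (1/4)·R1: [0, -5, 0, -11/2]
R3 ← R3 + (5/8)·R2: [0, 0, 0, -33]
3 nonzero rows, so the 3 vectors span a space of dimension 3.
Since 3 = 3, the vectors are linearly independent.

yes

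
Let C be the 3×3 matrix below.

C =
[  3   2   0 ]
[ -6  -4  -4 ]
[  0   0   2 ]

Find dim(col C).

2

Row reduce to echelon form.
R2 ← R2 + (2)·R1: [0, 0, -4]
R3 ← R3 + (1/2)·R2: [0, 0, 0]
Echelon form has 2 nonzero rows, so rank(C) = 2.
The column space has dimension equal to the rank: 2.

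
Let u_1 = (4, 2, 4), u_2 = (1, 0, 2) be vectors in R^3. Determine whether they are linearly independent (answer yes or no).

Form the matrix with these vectors as rows and row reduce.
R2 ← R2 − (1/4)·R1: [0, -1/2, 1]
2 nonzero rows, so the 2 vectors span a space of dimension 2.
Since 2 = 2, the vectors are linearly independent.

yes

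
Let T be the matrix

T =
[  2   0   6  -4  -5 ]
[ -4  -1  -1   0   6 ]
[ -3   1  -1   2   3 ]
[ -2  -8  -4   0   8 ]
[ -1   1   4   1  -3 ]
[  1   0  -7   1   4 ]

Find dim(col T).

4

Row reduce to echelon form.
R2 ← R2 + (2)·R1: [0, -1, 11, -8, -4]
R3 ← R3 + (3/2)·R1: [0, 1, 8, -4, -9/2]
R4 ← R4 + R1: [0, -8, 2, -4, 3]
R5 ← R5 + (1/2)·R1: [0, 1, 7, -1, -11/2]
R6 ← R6 − (1/2)·R1: [0, 0, -10, 3, 13/2]
R3 ← R3 + R2: [0, 0, 19, -12, -17/2]
R4 ← R4 − (8)·R2: [0, 0, -86, 60, 35]
R5 ← R5 + R2: [0, 0, 18, -9, -19/2]
R4 ← R4 + (86/19)·R3: [0, 0, 0, 108/19, -66/19]
R5 ← R5 − (18/19)·R3: [0, 0, 0, 45/19, -55/38]
R6 ← R6 + (10/19)·R3: [0, 0, 0, -63/19, 77/38]
R5 ← R5 − (5/12)·R4: [0, 0, 0, 0, 0]
R6 ← R6 + (7/12)·R4: [0, 0, 0, 0, 0]
Echelon form has 4 nonzero rows, so rank(T) = 4.
The column space has dimension equal to the rank: 4.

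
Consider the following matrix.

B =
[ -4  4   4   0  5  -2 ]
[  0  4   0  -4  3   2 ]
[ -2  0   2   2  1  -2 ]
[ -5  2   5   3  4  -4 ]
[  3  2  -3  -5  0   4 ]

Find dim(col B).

Row reduce to echelon form.
R3 ← R3 − (1/2)·R1: [0, -2, 0, 2, -3/2, -1]
R4 ← R4 − (5/4)·R1: [0, -3, 0, 3, -9/4, -3/2]
R5 ← R5 + (3/4)·R1: [0, 5, 0, -5, 15/4, 5/2]
R3 ← R3 + (1/2)·R2: [0, 0, 0, 0, 0, 0]
R4 ← R4 + (3/4)·R2: [0, 0, 0, 0, 0, 0]
R5 ← R5 − (5/4)·R2: [0, 0, 0, 0, 0, 0]
Echelon form has 2 nonzero rows, so rank(B) = 2.
The column space has dimension equal to the rank: 2.

2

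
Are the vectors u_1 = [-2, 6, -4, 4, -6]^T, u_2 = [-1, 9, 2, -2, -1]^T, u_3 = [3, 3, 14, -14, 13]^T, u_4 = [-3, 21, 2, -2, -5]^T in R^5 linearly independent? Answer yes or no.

Form the matrix with these vectors as rows and row reduce.
R2 ← R2 − (1/2)·R1: [0, 6, 4, -4, 2]
R3 ← R3 + (3/2)·R1: [0, 12, 8, -8, 4]
R4 ← R4 − (3/2)·R1: [0, 12, 8, -8, 4]
R3 ← R3 − (2)·R2: [0, 0, 0, 0, 0]
R4 ← R4 − (2)·R2: [0, 0, 0, 0, 0]
2 nonzero rows, so the 4 vectors span a space of dimension 2.
Since 2 < 4, the vectors are linearly dependent.

no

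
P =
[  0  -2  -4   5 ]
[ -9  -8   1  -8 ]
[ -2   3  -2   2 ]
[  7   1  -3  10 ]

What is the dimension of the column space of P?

Row reduce to echelon form.
Swap R1 ↔ R2
R3 ← R3 − (2/9)·R1: [0, 43/9, -20/9, 34/9]
R4 ← R4 + (7/9)·R1: [0, -47/9, -20/9, 34/9]
R3 ← R3 + (43/18)·R2: [0, 0, -106/9, 283/18]
R4 ← R4 − (47/18)·R2: [0, 0, 74/9, -167/18]
R4 ← R4 + (37/53)·R3: [0, 0, 0, 90/53]
Echelon form has 4 nonzero rows, so rank(P) = 4.
The column space has dimension equal to the rank: 4.

4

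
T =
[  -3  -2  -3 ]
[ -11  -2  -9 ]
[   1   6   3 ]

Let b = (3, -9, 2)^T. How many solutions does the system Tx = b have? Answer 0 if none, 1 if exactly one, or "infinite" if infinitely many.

0

Row reduce the augmented matrix [T | b].
R2 ← R2 − (11/3)·R1: [0, 16/3, 2, -20]
R3 ← R3 + (1/3)·R1: [0, 16/3, 2, 3]
R3 ← R3 − R2: [0, 0, 0, 23]
The echelon form has 3 nonzero rows; the last pivot sits in the augmented column, so rank(T) = 2 but rank([T|b]) = 3.
Since the ranks differ, the system is inconsistent.
It has no solutions.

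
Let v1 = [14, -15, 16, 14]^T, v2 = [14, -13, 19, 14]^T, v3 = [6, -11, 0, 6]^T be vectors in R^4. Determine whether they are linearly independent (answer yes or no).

no

Form the matrix with these vectors as rows and row reduce.
R2 ← R2 − R1: [0, 2, 3, 0]
R3 ← R3 − (3/7)·R1: [0, -32/7, -48/7, 0]
R3 ← R3 + (16/7)·R2: [0, 0, 0, 0]
2 nonzero rows, so the 3 vectors span a space of dimension 2.
Since 2 < 3, the vectors are linearly dependent.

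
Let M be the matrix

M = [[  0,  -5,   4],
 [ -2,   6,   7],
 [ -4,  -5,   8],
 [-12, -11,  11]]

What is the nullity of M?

0

Row reduce to echelon form.
Swap R1 ↔ R2
R3 ← R3 − (2)·R1: [0, -17, -6]
R4 ← R4 − (6)·R1: [0, -47, -31]
R3 ← R3 − (17/5)·R2: [0, 0, -98/5]
R4 ← R4 − (47/5)·R2: [0, 0, -343/5]
R4 ← R4 − (7/2)·R3: [0, 0, 0]
3 nonzero rows, so rank(M) = 3.
M has 3 columns; by rank–nullity, nullity = 3 − 3 = 0.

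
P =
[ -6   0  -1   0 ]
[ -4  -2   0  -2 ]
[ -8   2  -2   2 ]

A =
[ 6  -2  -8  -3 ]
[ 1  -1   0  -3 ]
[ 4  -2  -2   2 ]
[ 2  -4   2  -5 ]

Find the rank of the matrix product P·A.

First compute PA:
[[-40,  14,  50,  16],
 [-30,  18,  28,  28],
 [-50,  10,  72,   4]]
Now row reduce the product.
R2 ← R2 − (3/4)·R1: [0, 15/2, -19/2, 16]
R3 ← R3 − (5/4)·R1: [0, -15/2, 19/2, -16]
R3 ← R3 + R2: [0, 0, 0, 0]
2 nonzero rows, so rank(PA) = 2.

2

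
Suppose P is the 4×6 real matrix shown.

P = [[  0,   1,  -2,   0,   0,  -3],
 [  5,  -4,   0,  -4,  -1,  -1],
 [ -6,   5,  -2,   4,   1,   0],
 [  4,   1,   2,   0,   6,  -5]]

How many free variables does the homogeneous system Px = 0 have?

2

Row reduce to echelon form.
Swap R1 ↔ R2
R3 ← R3 + (6/5)·R1: [0, 1/5, -2, -4/5, -1/5, -6/5]
R4 ← R4 − (4/5)·R1: [0, 21/5, 2, 16/5, 34/5, -21/5]
R3 ← R3 − (1/5)·R2: [0, 0, -8/5, -4/5, -1/5, -3/5]
R4 ← R4 − (21/5)·R2: [0, 0, 52/5, 16/5, 34/5, 42/5]
R4 ← R4 + (13/2)·R3: [0, 0, 0, -2, 11/2, 9/2]
4 nonzero rows, so rank(P) = 4.
P has 6 columns; by rank–nullity, nullity = 6 − 4 = 2.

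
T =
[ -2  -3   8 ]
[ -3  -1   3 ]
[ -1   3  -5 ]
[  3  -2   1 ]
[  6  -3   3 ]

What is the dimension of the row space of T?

Row reduce to echelon form.
R2 ← R2 − (3/2)·R1: [0, 7/2, -9]
R3 ← R3 − (1/2)·R1: [0, 9/2, -9]
R4 ← R4 + (3/2)·R1: [0, -13/2, 13]
R5 ← R5 + (3)·R1: [0, -12, 27]
R3 ← R3 − (9/7)·R2: [0, 0, 18/7]
R4 ← R4 + (13/7)·R2: [0, 0, -26/7]
R5 ← R5 + (24/7)·R2: [0, 0, -27/7]
R4 ← R4 + (13/9)·R3: [0, 0, 0]
R5 ← R5 + (3/2)·R3: [0, 0, 0]
Echelon form has 3 nonzero rows, so rank(T) = 3.
The row space has dimension equal to the rank: 3.

3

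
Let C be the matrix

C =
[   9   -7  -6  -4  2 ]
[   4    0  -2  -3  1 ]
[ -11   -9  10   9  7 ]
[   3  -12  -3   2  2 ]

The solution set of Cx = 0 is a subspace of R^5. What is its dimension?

2

Row reduce to echelon form.
R2 ← R2 − (4/9)·R1: [0, 28/9, 2/3, -11/9, 1/9]
R3 ← R3 + (11/9)·R1: [0, -158/9, 8/3, 37/9, 85/9]
R4 ← R4 − (1/3)·R1: [0, -29/3, -1, 10/3, 4/3]
R3 ← R3 + (79/14)·R2: [0, 0, 45/7, -39/14, 141/14]
R4 ← R4 + (87/28)·R2: [0, 0, 15/14, -13/28, 47/28]
R4 ← R4 − (1/6)·R3: [0, 0, 0, 0, 0]
3 nonzero rows, so rank(C) = 3.
C has 5 columns; by rank–nullity, nullity = 5 − 3 = 2.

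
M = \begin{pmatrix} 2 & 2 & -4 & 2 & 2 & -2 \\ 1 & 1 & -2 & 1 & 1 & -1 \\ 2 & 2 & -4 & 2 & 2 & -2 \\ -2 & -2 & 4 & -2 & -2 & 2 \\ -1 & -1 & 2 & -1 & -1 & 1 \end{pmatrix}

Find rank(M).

Row reduce to echelon form.
R2 ← R2 − (1/2)·R1: [0, 0, 0, 0, 0, 0]
R3 ← R3 − R1: [0, 0, 0, 0, 0, 0]
R4 ← R4 + R1: [0, 0, 0, 0, 0, 0]
R5 ← R5 + (1/2)·R1: [0, 0, 0, 0, 0, 0]
Echelon form has 1 nonzero row, so rank(M) = 1.

1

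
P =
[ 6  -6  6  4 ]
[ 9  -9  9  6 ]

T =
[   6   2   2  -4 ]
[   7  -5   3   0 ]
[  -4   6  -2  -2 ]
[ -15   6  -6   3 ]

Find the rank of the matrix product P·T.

First compute PT:
[[-90, 102, -42, -24],
 [-135, 153, -63, -36]]
Now row reduce the product.
R2 ← R2 − (3/2)·R1: [0, 0, 0, 0]
1 nonzero row, so rank(PT) = 1.

1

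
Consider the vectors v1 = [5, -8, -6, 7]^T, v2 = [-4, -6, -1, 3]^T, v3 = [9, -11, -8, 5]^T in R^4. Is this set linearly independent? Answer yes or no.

yes

Form the matrix with these vectors as rows and row reduce.
R2 ← R2 + (4/5)·R1: [0, -62/5, -29/5, 43/5]
R3 ← R3 − (9/5)·R1: [0, 17/5, 14/5, -38/5]
R3 ← R3 + (17/62)·R2: [0, 0, 75/62, -325/62]
3 nonzero rows, so the 3 vectors span a space of dimension 3.
Since 3 = 3, the vectors are linearly independent.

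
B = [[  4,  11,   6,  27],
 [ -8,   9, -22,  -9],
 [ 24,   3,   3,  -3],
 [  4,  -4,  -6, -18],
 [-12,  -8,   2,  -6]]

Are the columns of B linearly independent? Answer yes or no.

Row reduce B to echelon form.
R2 ← R2 + (2)·R1: [0, 31, -10, 45]
R3 ← R3 − (6)·R1: [0, -63, -33, -165]
R4 ← R4 − R1: [0, -15, -12, -45]
R5 ← R5 + (3)·R1: [0, 25, 20, 75]
R3 ← R3 + (63/31)·R2: [0, 0, -1653/31, -2280/31]
R4 ← R4 + (15/31)·R2: [0, 0, -522/31, -720/31]
R5 ← R5 − (25/31)·R2: [0, 0, 870/31, 1200/31]
R4 ← R4 − (6/19)·R3: [0, 0, 0, 0]
R5 ← R5 + (10/19)·R3: [0, 0, 0, 0]
3 pivots among 4 columns.
Only 3 < 4 pivot columns, so the columns are linearly dependent.

no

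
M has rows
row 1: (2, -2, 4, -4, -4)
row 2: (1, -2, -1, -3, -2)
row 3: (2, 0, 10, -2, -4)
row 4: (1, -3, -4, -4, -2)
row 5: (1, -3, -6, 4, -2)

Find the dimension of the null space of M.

2

Row reduce to echelon form.
R2 ← R2 − (1/2)·R1: [0, -1, -3, -1, 0]
R3 ← R3 − R1: [0, 2, 6, 2, 0]
R4 ← R4 − (1/2)·R1: [0, -2, -6, -2, 0]
R5 ← R5 − (1/2)·R1: [0, -2, -8, 6, 0]
R3 ← R3 + (2)·R2: [0, 0, 0, 0, 0]
R4 ← R4 − (2)·R2: [0, 0, 0, 0, 0]
R5 ← R5 − (2)·R2: [0, 0, -2, 8, 0]
Swap R3 ↔ R5
3 nonzero rows, so rank(M) = 3.
M has 5 columns; by rank–nullity, nullity = 5 − 3 = 2.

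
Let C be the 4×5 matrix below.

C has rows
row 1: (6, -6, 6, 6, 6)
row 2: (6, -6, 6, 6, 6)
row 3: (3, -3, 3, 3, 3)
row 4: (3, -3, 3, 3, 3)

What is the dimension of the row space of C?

Row reduce to echelon form.
R2 ← R2 − R1: [0, 0, 0, 0, 0]
R3 ← R3 − (1/2)·R1: [0, 0, 0, 0, 0]
R4 ← R4 − (1/2)·R1: [0, 0, 0, 0, 0]
Echelon form has 1 nonzero row, so rank(C) = 1.
The row space has dimension equal to the rank: 1.

1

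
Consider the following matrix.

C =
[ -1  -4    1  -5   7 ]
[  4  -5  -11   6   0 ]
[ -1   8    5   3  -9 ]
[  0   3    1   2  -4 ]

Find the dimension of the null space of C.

Row reduce to echelon form.
R2 ← R2 + (4)·R1: [0, -21, -7, -14, 28]
R3 ← R3 − R1: [0, 12, 4, 8, -16]
R3 ← R3 + (4/7)·R2: [0, 0, 0, 0, 0]
R4 ← R4 + (1/7)·R2: [0, 0, 0, 0, 0]
2 nonzero rows, so rank(C) = 2.
C has 5 columns; by rank–nullity, nullity = 5 − 2 = 3.

3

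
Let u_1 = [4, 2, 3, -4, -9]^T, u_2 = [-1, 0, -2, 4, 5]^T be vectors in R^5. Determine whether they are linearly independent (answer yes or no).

yes

Form the matrix with these vectors as rows and row reduce.
R2 ← R2 + (1/4)·R1: [0, 1/2, -5/4, 3, 11/4]
2 nonzero rows, so the 2 vectors span a space of dimension 2.
Since 2 = 2, the vectors are linearly independent.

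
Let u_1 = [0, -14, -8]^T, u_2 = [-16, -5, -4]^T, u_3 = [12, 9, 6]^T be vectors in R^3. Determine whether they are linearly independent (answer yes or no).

no

Form the matrix with these vectors as rows and row reduce.
Swap R1 ↔ R2
R3 ← R3 + (3/4)·R1: [0, 21/4, 3]
R3 ← R3 + (3/8)·R2: [0, 0, 0]
2 nonzero rows, so the 3 vectors span a space of dimension 2.
Since 2 < 3, the vectors are linearly dependent.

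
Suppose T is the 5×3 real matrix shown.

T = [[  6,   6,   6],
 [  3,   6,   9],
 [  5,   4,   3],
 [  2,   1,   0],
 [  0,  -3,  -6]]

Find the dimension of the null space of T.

1

Row reduce to echelon form.
R2 ← R2 − (1/2)·R1: [0, 3, 6]
R3 ← R3 − (5/6)·R1: [0, -1, -2]
R4 ← R4 − (1/3)·R1: [0, -1, -2]
R3 ← R3 + (1/3)·R2: [0, 0, 0]
R4 ← R4 + (1/3)·R2: [0, 0, 0]
R5 ← R5 + R2: [0, 0, 0]
2 nonzero rows, so rank(T) = 2.
T has 3 columns; by rank–nullity, nullity = 3 − 2 = 1.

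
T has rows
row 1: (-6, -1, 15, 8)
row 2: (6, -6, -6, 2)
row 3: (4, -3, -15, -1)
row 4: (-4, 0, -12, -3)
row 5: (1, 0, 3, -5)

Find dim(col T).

Row reduce to echelon form.
R2 ← R2 + R1: [0, -7, 9, 10]
R3 ← R3 + (2/3)·R1: [0, -11/3, -5, 13/3]
R4 ← R4 − (2/3)·R1: [0, 2/3, -22, -25/3]
R5 ← R5 + (1/6)·R1: [0, -1/6, 11/2, -11/3]
R3 ← R3 − (11/21)·R2: [0, 0, -68/7, -19/21]
R4 ← R4 + (2/21)·R2: [0, 0, -148/7, -155/21]
R5 ← R5 − (1/42)·R2: [0, 0, 37/7, -82/21]
R4 ← R4 − (37/17)·R3: [0, 0, 0, -92/17]
R5 ← R5 + (37/68)·R3: [0, 0, 0, -299/68]
R5 ← R5 − (13/16)·R4: [0, 0, 0, 0]
Echelon form has 4 nonzero rows, so rank(T) = 4.
The column space has dimension equal to the rank: 4.

4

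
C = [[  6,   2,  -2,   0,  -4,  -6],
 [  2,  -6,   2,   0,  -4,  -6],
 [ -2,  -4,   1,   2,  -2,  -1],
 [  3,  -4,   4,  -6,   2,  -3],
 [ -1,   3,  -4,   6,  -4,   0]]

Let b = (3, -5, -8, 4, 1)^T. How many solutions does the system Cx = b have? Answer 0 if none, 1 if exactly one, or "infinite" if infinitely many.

Row reduce the augmented matrix [C | b].
R2 ← R2 − (1/3)·R1: [0, -20/3, 8/3, 0, -8/3, -4, -6]
R3 ← R3 + (1/3)·R1: [0, -10/3, 1/3, 2, -10/3, -3, -7]
R4 ← R4 − (1/2)·R1: [0, -5, 5, -6, 4, 0, 5/2]
R5 ← R5 + (1/6)·R1: [0, 10/3, -13/3, 6, -14/3, -1, 3/2]
R3 ← R3 − (1/2)·R2: [0, 0, -1, 2, -2, -1, -4]
R4 ← R4 − (3/4)·R2: [0, 0, 3, -6, 6, 3, 7]
R5 ← R5 + (1/2)·R2: [0, 0, -3, 6, -6, -3, -3/2]
R4 ← R4 + (3)·R3: [0, 0, 0, 0, 0, 0, -5]
R5 ← R5 − (3)·R3: [0, 0, 0, 0, 0, 0, 21/2]
R5 ← R5 + (21/10)·R4: [0, 0, 0, 0, 0, 0, 0]
The echelon form has 4 nonzero rows; the last pivot sits in the augmented column, so rank(C) = 3 but rank([C|b]) = 4.
Since the ranks differ, the system is inconsistent.
It has no solutions.

0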